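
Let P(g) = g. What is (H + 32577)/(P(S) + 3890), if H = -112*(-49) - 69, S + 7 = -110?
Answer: 5428/539 ≈ 10.070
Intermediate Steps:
S = -117 (S = -7 - 110 = -117)
H = 5419 (H = 5488 - 69 = 5419)
(H + 32577)/(P(S) + 3890) = (5419 + 32577)/(-117 + 3890) = 37996/3773 = 37996*(1/3773) = 5428/539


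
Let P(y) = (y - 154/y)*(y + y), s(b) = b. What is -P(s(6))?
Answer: 236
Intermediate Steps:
P(y) = 2*y*(y - 154/y) (P(y) = (y - 154/y)*(2*y) = 2*y*(y - 154/y))
-P(s(6)) = -(-308 + 2*6²) = -(-308 + 2*36) = -(-308 + 72) = -1*(-236) = 236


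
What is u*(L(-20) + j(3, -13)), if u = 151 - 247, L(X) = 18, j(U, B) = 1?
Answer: -1824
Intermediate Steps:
u = -96
u*(L(-20) + j(3, -13)) = -96*(18 + 1) = -96*19 = -1824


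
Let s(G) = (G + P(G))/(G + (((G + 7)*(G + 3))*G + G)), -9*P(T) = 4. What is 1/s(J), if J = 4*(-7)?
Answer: 33201/64 ≈ 518.77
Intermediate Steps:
P(T) = -4/9 (P(T) = -⅑*4 = -4/9)
J = -28
s(G) = (-4/9 + G)/(2*G + G*(3 + G)*(7 + G)) (s(G) = (G - 4/9)/(G + (((G + 7)*(G + 3))*G + G)) = (-4/9 + G)/(G + (((7 + G)*(3 + G))*G + G)) = (-4/9 + G)/(G + (((3 + G)*(7 + G))*G + G)) = (-4/9 + G)/(G + (G*(3 + G)*(7 + G) + G)) = (-4/9 + G)/(G + (G + G*(3 + G)*(7 + G))) = (-4/9 + G)/(2*G + G*(3 + G)*(7 + G)))
1/s(J) = 1/((-4/9 - 28)/((-28)*(23 + (-28)² + 10*(-28)))) = 1/(-1/28*(-256/9)/(23 + 784 - 280)) = 1/(-1/28*(-256/9)/527) = 1/(-1/28*1/527*(-256/9)) = 1/(64/33201) = 33201/64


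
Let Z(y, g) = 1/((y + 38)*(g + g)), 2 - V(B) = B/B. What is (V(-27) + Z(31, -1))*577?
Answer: 79049/138 ≈ 572.82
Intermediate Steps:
V(B) = 1 (V(B) = 2 - B/B = 2 - 1*1 = 2 - 1 = 1)
Z(y, g) = 1/(2*g*(38 + y)) (Z(y, g) = 1/((38 + y)*(2*g)) = 1/(2*g*(38 + y)))
(V(-27) + Z(31, -1))*577 = (1 + (1/2)/(-1*(38 + 31)))*577 = (1 + (1/2)*(-1)/69)*577 = (1 + (1/2)*(-1)*(1/69))*577 = (1 - 1/138)*577 = (137/138)*577 = 79049/138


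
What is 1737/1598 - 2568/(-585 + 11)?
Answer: 2550351/458626 ≈ 5.5609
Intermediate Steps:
1737/1598 - 2568/(-585 + 11) = 1737*(1/1598) - 2568/(-574) = 1737/1598 - 2568*(-1/574) = 1737/1598 + 1284/287 = 2550351/458626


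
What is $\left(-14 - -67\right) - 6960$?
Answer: $-6907$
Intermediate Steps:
$\left(-14 - -67\right) - 6960 = \left(-14 + 67\right) - 6960 = 53 - 6960 = -6907$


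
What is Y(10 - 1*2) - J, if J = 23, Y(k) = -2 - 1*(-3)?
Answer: -22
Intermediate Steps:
Y(k) = 1 (Y(k) = -2 + 3 = 1)
Y(10 - 1*2) - J = 1 - 1*23 = 1 - 23 = -22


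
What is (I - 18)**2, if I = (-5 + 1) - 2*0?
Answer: 484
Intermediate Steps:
I = -4 (I = -4 + 0 = -4)
(I - 18)**2 = (-4 - 18)**2 = (-22)**2 = 484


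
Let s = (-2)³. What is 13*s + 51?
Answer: -53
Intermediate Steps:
s = -8
13*s + 51 = 13*(-8) + 51 = -104 + 51 = -53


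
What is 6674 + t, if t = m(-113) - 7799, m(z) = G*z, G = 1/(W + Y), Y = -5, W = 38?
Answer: -37238/33 ≈ -1128.4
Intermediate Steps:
G = 1/33 (G = 1/(38 - 5) = 1/33 ≈ 0.030303)
m(z) = z/33
t = -257480/33 (t = (1/33)*(-113) - 7799 = -113/33 - 7799 = -257480/33 ≈ -7802.4)
6674 + t = 6674 - 257480/33 = -37238/33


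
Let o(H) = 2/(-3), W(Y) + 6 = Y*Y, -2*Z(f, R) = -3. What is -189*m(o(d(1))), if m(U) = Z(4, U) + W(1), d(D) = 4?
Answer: 1323/2 ≈ 661.50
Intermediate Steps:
Z(f, R) = 3/2 (Z(f, R) = -½*(-3) = 3/2)
W(Y) = -6 + Y² (W(Y) = -6 + Y*Y = -6 + Y²)
o(H) = -⅔ (o(H) = 2*(-⅓) = -⅔)
m(U) = -7/2 (m(U) = 3/2 + (-6 + 1²) = 3/2 + (-6 + 1) = 3/2 - 5 = -7/2)
-189*m(o(d(1))) = -189*(-7/2) = 1323/2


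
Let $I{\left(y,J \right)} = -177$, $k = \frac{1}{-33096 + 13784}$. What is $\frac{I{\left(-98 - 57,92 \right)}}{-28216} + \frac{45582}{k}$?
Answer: $- \frac{24837968741967}{28216} \approx -8.8028 \cdot 10^{8}$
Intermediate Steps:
$k = - \frac{1}{19312}$ ($k = \frac{1}{-19312} = - \frac{1}{19312} \approx -5.1781 \cdot 10^{-5}$)
$\frac{I{\left(-98 - 57,92 \right)}}{-28216} + \frac{45582}{k} = - \frac{177}{-28216} + \frac{45582}{- \frac{1}{19312}} = \left(-177\right) \left(- \frac{1}{28216}\right) + 45582 \left(-19312\right) = \frac{177}{28216} - 880279584 = - \frac{24837968741967}{28216}$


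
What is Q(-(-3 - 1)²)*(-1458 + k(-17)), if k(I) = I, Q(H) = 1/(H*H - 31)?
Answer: -59/9 ≈ -6.5556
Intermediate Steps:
Q(H) = 1/(-31 + H²) (Q(H) = 1/(H² - 31) = 1/(-31 + H²))
Q(-(-3 - 1)²)*(-1458 + k(-17)) = (-1458 - 17)/(-31 + (-(-3 - 1)²)²) = -1475/(-31 + (-1*(-4)²)²) = -1475/(-31 + (-1*16)²) = -1475/(-31 + (-16)²) = -1475/(-31 + 256) = -1475/225 = (1/225)*(-1475) = -59/9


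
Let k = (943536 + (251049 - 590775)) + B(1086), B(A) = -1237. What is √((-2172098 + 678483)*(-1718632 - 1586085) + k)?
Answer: 4*√308498467783 ≈ 2.2217e+6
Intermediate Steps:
k = 602573 (k = (943536 + (251049 - 590775)) - 1237 = (943536 - 339726) - 1237 = 603810 - 1237 = 602573)
√((-2172098 + 678483)*(-1718632 - 1586085) + k) = √((-2172098 + 678483)*(-1718632 - 1586085) + 602573) = √(-1493615*(-3304717) + 602573) = √(4935974881955 + 602573) = √4935975484528 = 4*√308498467783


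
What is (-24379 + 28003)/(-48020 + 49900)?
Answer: 453/235 ≈ 1.9277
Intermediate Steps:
(-24379 + 28003)/(-48020 + 49900) = 3624/1880 = 3624*(1/1880) = 453/235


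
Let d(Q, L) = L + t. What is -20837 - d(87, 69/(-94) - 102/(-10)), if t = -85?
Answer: -9757889/470 ≈ -20761.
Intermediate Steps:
d(Q, L) = -85 + L (d(Q, L) = L - 85 = -85 + L)
-20837 - d(87, 69/(-94) - 102/(-10)) = -20837 - (-85 + (69/(-94) - 102/(-10))) = -20837 - (-85 + (69*(-1/94) - 102*(-1/10))) = -20837 - (-85 + (-69/94 + 51/5)) = -20837 - (-85 + 4449/470) = -20837 - 1*(-35501/470) = -20837 + 35501/470 = -9757889/470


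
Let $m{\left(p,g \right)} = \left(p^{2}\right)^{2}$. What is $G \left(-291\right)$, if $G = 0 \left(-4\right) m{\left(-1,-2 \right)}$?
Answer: $0$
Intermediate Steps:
$m{\left(p,g \right)} = p^{4}$
$G = 0$ ($G = 0 \left(-4\right) \left(-1\right)^{4} = 0 \cdot 1 = 0$)
$G \left(-291\right) = 0 \left(-291\right) = 0$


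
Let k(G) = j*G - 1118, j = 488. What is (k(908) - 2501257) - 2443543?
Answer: -4502814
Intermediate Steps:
k(G) = -1118 + 488*G (k(G) = 488*G - 1118 = -1118 + 488*G)
(k(908) - 2501257) - 2443543 = ((-1118 + 488*908) - 2501257) - 2443543 = ((-1118 + 443104) - 2501257) - 2443543 = (441986 - 2501257) - 2443543 = -2059271 - 2443543 = -4502814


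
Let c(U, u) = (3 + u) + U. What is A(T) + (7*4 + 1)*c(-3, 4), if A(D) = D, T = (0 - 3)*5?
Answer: 101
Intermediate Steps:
T = -15 (T = -3*5 = -15)
c(U, u) = 3 + U + u
A(T) + (7*4 + 1)*c(-3, 4) = -15 + (7*4 + 1)*(3 - 3 + 4) = -15 + (28 + 1)*4 = -15 + 29*4 = -15 + 116 = 101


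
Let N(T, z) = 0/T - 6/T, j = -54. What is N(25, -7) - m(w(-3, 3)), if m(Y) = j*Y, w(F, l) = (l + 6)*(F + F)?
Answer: -72906/25 ≈ -2916.2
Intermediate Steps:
w(F, l) = 2*F*(6 + l) (w(F, l) = (6 + l)*(2*F) = 2*F*(6 + l))
N(T, z) = -6/T (N(T, z) = 0 - 6/T = -6/T)
m(Y) = -54*Y
N(25, -7) - m(w(-3, 3)) = -6/25 - (-54)*2*(-3)*(6 + 3) = -6*1/25 - (-54)*2*(-3)*9 = -6/25 - (-54)*(-54) = -6/25 - 1*2916 = -6/25 - 2916 = -72906/25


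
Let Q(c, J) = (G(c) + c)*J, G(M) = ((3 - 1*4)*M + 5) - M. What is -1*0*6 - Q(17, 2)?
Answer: 24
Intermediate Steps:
G(M) = 5 - 2*M (G(M) = ((3 - 4)*M + 5) - M = (-M + 5) - M = (5 - M) - M = 5 - 2*M)
Q(c, J) = J*(5 - c) (Q(c, J) = ((5 - 2*c) + c)*J = (5 - c)*J = J*(5 - c))
-1*0*6 - Q(17, 2) = -1*0*6 - 2*(5 - 1*17) = 0*6 - 2*(5 - 17) = 0 - 2*(-12) = 0 - 1*(-24) = 0 + 24 = 24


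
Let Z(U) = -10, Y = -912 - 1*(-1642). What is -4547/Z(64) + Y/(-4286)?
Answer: 9740571/21430 ≈ 454.53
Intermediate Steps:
Y = 730 (Y = -912 + 1642 = 730)
-4547/Z(64) + Y/(-4286) = -4547/(-10) + 730/(-4286) = -4547*(-⅒) + 730*(-1/4286) = 4547/10 - 365/2143 = 9740571/21430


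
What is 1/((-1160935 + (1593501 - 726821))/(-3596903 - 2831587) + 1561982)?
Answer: 428566/669412397429 ≈ 6.4021e-7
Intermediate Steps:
1/((-1160935 + (1593501 - 726821))/(-3596903 - 2831587) + 1561982) = 1/((-1160935 + 866680)/(-6428490) + 1561982) = 1/(-294255*(-1/6428490) + 1561982) = 1/(19617/428566 + 1561982) = 1/(669412397429/428566) = 428566/669412397429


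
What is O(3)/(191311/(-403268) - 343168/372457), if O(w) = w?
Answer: -150199989476/69881264717 ≈ -2.1494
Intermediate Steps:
O(3)/(191311/(-403268) - 343168/372457) = 3/(191311/(-403268) - 343168/372457) = 3/(191311*(-1/403268) - 343168*1/372457) = 3/(-191311/403268 - 343168/372457) = 3/(-209643794151/150199989476) = 3*(-150199989476/209643794151) = -150199989476/69881264717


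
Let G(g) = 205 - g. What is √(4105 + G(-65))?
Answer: 25*√7 ≈ 66.144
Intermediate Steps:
√(4105 + G(-65)) = √(4105 + (205 - 1*(-65))) = √(4105 + (205 + 65)) = √(4105 + 270) = √4375 = 25*√7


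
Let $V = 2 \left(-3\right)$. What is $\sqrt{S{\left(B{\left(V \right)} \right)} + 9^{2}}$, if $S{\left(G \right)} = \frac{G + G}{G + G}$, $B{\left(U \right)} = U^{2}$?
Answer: $\sqrt{82} \approx 9.0554$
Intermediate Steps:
$V = -6$
$S{\left(G \right)} = 1$ ($S{\left(G \right)} = \frac{2 G}{2 G} = 2 G \frac{1}{2 G} = 1$)
$\sqrt{S{\left(B{\left(V \right)} \right)} + 9^{2}} = \sqrt{1 + 9^{2}} = \sqrt{1 + 81} = \sqrt{82}$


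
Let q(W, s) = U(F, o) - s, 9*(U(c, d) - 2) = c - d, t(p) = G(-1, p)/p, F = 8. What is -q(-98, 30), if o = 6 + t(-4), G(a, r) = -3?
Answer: 1003/36 ≈ 27.861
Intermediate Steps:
t(p) = -3/p
o = 27/4 (o = 6 - 3/(-4) = 6 - 3*(-1/4) = 6 + 3/4 = 27/4 ≈ 6.7500)
U(c, d) = 2 - d/9 + c/9 (U(c, d) = 2 + (c - d)/9 = 2 + (-d/9 + c/9) = 2 - d/9 + c/9)
q(W, s) = 77/36 - s (q(W, s) = (2 - 1/9*27/4 + (1/9)*8) - s = (2 - 3/4 + 8/9) - s = 77/36 - s)
-q(-98, 30) = -(77/36 - 1*30) = -(77/36 - 30) = -1*(-1003/36) = 1003/36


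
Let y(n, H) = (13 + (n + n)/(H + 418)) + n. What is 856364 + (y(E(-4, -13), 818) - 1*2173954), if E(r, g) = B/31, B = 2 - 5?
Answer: -8414047341/6386 ≈ -1.3176e+6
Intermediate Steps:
B = -3
E(r, g) = -3/31
y(n, H) = 13 + n + 2*n/(418 + H) (y(n, H) = (13 + (2*n)/(418 + H)) + n = (13 + 2*n/(418 + H)) + n = 13 + n + 2*n/(418 + H))
856364 + (y(E(-4, -13), 818) - 1*2173954) = 856364 + ((5434 + 13*818 + 420*(-3/31) + 818*(-3/31))/(418 + 818) - 1*2173954) = 856364 + ((5434 + 10634 - 1260/31 - 2454/31)/1236 - 2173954) = 856364 + ((1/1236)*(494394/31) - 2173954) = 856364 + (82399/6386 - 2173954) = 856364 - 13882787845/6386 = -8414047341/6386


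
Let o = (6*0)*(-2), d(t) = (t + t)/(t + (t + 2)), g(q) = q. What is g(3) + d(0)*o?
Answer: 3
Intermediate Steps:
d(t) = 2*t/(2 + 2*t) (d(t) = (2*t)/(t + (2 + t)) = (2*t)/(2 + 2*t) = 2*t/(2 + 2*t))
o = 0 (o = 0*(-2) = 0)
g(3) + d(0)*o = 3 + (0/(1 + 0))*0 = 3 + (0/1)*0 = 3 + (0*1)*0 = 3 + 0*0 = 3 + 0 = 3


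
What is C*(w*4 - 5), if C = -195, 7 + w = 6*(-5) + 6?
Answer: 25155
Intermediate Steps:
w = -31 (w = -7 + (6*(-5) + 6) = -7 + (-30 + 6) = -7 - 24 = -31)
C*(w*4 - 5) = -195*(-31*4 - 5) = -195*(-124 - 5) = -195*(-129) = 25155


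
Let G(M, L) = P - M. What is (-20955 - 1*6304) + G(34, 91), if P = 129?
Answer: -27164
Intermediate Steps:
G(M, L) = 129 - M
(-20955 - 1*6304) + G(34, 91) = (-20955 - 1*6304) + (129 - 1*34) = (-20955 - 6304) + (129 - 34) = -27259 + 95 = -27164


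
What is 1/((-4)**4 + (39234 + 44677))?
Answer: 1/84167 ≈ 1.1881e-5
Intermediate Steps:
1/((-4)**4 + (39234 + 44677)) = 1/(256 + 83911) = 1/84167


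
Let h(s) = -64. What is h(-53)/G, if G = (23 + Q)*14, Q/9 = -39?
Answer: 4/287 ≈ 0.013937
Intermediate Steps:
Q = -351 (Q = 9*(-39) = -351)
G = -4592 (G = (23 - 351)*14 = -328*14 = -4592)
h(-53)/G = -64/(-4592) = -64*(-1/4592) = 4/287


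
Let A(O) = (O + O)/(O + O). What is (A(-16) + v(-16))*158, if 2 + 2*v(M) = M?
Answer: -1264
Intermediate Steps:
A(O) = 1 (A(O) = (2*O)/((2*O)) = (2*O)*(1/(2*O)) = 1)
v(M) = -1 + M/2
(A(-16) + v(-16))*158 = (1 + (-1 + (½)*(-16)))*158 = (1 + (-1 - 8))*158 = (1 - 9)*158 = -8*158 = -1264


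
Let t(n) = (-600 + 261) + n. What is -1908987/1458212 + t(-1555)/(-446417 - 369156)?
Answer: -81797705317/62593596604 ≈ -1.3068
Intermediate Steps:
t(n) = -339 + n
-1908987/1458212 + t(-1555)/(-446417 - 369156) = -1908987/1458212 + (-339 - 1555)/(-446417 - 369156) = -1908987*1/1458212 - 1894/(-815573) = -100473/76748 - 1894*(-1/815573) = -100473/76748 + 1894/815573 = -81797705317/62593596604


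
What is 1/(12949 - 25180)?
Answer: -1/12231 ≈ -8.1759e-5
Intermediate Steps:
1/(12949 - 25180) = 1/(-12231) = -1/12231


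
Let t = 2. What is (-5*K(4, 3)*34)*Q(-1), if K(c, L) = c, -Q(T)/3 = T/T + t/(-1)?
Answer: -2040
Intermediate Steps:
Q(T) = 3 (Q(T) = -3*(T/T + 2/(-1)) = -3*(1 + 2*(-1)) = -3*(1 - 2) = -3*(-1) = 3)
(-5*K(4, 3)*34)*Q(-1) = (-5*4*34)*3 = -20*34*3 = -680*3 = -2040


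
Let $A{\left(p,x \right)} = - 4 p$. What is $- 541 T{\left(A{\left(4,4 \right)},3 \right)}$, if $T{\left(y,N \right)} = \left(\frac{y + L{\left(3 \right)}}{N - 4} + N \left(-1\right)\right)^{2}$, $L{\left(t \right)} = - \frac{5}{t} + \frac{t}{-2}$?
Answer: $- \frac{5090269}{36} \approx -1.414 \cdot 10^{5}$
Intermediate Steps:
$L{\left(t \right)} = - \frac{5}{t} - \frac{t}{2}$ ($L{\left(t \right)} = - \frac{5}{t} + t \left(- \frac{1}{2}\right) = - \frac{5}{t} - \frac{t}{2}$)
$T{\left(y,N \right)} = \left(- N + \frac{- \frac{19}{6} + y}{-4 + N}\right)^{2}$ ($T{\left(y,N \right)} = \left(\frac{y - \left(\frac{3}{2} + \frac{5}{3}\right)}{N - 4} + N \left(-1\right)\right)^{2} = \left(\frac{y - \frac{19}{6}}{-4 + N} - N\right)^{2} = \left(\frac{- \frac{19}{6} + y}{-4 + N} - N\right)^{2} = \left(- N + \frac{- \frac{19}{6} + y}{-4 + N}\right)^{2}$)
$- 541 T{\left(A{\left(4,4 \right)},3 \right)} = - 541 \frac{\left(19 - 72 - 6 \left(\left(-4\right) 4\right) + 6 \cdot 3^{2}\right)^{2}}{36 \left(-4 + 3\right)^{2}} = - 541 \frac{\left(19 - 72 - -96 + 6 \cdot 9\right)^{2}}{36 \cdot 1} = - 541 \cdot \frac{1}{36} \cdot 1 \left(19 - 72 + 96 + 54\right)^{2} = - 541 \cdot \frac{1}{36} \cdot 1 \cdot 97^{2} = - 541 \cdot \frac{1}{36} \cdot 1 \cdot 9409 = \left(-541\right) \frac{9409}{36} = - \frac{5090269}{36}$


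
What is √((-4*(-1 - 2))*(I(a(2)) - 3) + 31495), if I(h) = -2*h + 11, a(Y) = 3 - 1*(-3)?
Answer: √31447 ≈ 177.33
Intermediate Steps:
a(Y) = 6 (a(Y) = 3 + 3 = 6)
I(h) = 11 - 2*h
√((-4*(-1 - 2))*(I(a(2)) - 3) + 31495) = √((-4*(-1 - 2))*((11 - 2*6) - 3) + 31495) = √((-4*(-3))*((11 - 12) - 3) + 31495) = √(12*(-1 - 3) + 31495) = √(12*(-4) + 31495) = √(-48 + 31495) = √31447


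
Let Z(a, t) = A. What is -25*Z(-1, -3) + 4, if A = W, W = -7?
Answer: 179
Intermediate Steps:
A = -7
Z(a, t) = -7
-25*Z(-1, -3) + 4 = -25*(-7) + 4 = 175 + 4 = 179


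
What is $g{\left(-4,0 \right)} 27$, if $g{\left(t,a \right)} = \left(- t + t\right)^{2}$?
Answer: $0$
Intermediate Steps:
$g{\left(t,a \right)} = 0$ ($g{\left(t,a \right)} = 0^{2} = 0$)
$g{\left(-4,0 \right)} 27 = 0 \cdot 27 = 0$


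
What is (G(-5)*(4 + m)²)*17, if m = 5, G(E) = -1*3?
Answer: -4131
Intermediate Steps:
G(E) = -3
(G(-5)*(4 + m)²)*17 = -3*(4 + 5)²*17 = -3*9²*17 = -3*81*17 = -243*17 = -4131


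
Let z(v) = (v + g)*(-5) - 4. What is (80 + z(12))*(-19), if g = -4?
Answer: -684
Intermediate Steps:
z(v) = 16 - 5*v (z(v) = (v - 4)*(-5) - 4 = (-4 + v)*(-5) - 4 = (20 - 5*v) - 4 = 16 - 5*v)
(80 + z(12))*(-19) = (80 + (16 - 5*12))*(-19) = (80 + (16 - 60))*(-19) = (80 - 44)*(-19) = 36*(-19) = -684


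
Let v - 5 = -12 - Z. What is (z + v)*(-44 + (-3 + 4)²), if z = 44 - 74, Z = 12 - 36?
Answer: 559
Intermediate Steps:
Z = -24
v = 17 (v = 5 + (-12 - 1*(-24)) = 5 + (-12 + 24) = 5 + 12 = 17)
z = -30
(z + v)*(-44 + (-3 + 4)²) = (-30 + 17)*(-44 + (-3 + 4)²) = -13*(-44 + 1²) = -13*(-44 + 1) = -13*(-43) = 559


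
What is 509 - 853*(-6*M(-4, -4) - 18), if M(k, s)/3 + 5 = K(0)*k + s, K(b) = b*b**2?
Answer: -122323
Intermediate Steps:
K(b) = b**3
M(k, s) = -15 + 3*s (M(k, s) = -15 + 3*(0**3*k + s) = -15 + 3*(0*k + s) = -15 + 3*(0 + s) = -15 + 3*s)
509 - 853*(-6*M(-4, -4) - 18) = 509 - 853*(-6*(-15 + 3*(-4)) - 18) = 509 - 853*(-6*(-15 - 12) - 18) = 509 - 853*(-6*(-27) - 18) = 509 - 853*(162 - 18) = 509 - 853*144 = 509 - 122832 = -122323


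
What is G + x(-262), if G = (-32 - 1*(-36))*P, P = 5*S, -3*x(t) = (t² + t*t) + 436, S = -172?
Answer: -49348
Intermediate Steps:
x(t) = -436/3 - 2*t²/3 (x(t) = -((t² + t*t) + 436)/3 = -((t² + t²) + 436)/3 = -(2*t² + 436)/3 = -(436 + 2*t²)/3 = -436/3 - 2*t²/3)
P = -860 (P = 5*(-172) = -860)
G = -3440 (G = (-32 - 1*(-36))*(-860) = (-32 + 36)*(-860) = 4*(-860) = -3440)
G + x(-262) = -3440 + (-436/3 - ⅔*(-262)²) = -3440 + (-436/3 - ⅔*68644) = -3440 + (-436/3 - 137288/3) = -3440 - 45908 = -49348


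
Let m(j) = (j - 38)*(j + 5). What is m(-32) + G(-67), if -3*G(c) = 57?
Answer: 1871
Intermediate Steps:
G(c) = -19 (G(c) = -⅓*57 = -19)
m(j) = (-38 + j)*(5 + j)
m(-32) + G(-67) = (-190 + (-32)² - 33*(-32)) - 19 = (-190 + 1024 + 1056) - 19 = 1890 - 19 = 1871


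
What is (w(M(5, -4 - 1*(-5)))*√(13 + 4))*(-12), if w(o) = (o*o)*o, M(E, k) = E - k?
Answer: -768*√17 ≈ -3166.5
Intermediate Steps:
w(o) = o³ (w(o) = o²*o = o³)
(w(M(5, -4 - 1*(-5)))*√(13 + 4))*(-12) = ((5 - (-4 - 1*(-5)))³*√(13 + 4))*(-12) = ((5 - (-4 + 5))³*√17)*(-12) = ((5 - 1*1)³*√17)*(-12) = ((5 - 1)³*√17)*(-12) = (4³*√17)*(-12) = (64*√17)*(-12) = -768*√17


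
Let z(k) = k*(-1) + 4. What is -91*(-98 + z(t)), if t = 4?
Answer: 8918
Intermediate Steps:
z(k) = 4 - k (z(k) = -k + 4 = 4 - k)
-91*(-98 + z(t)) = -91*(-98 + (4 - 1*4)) = -91*(-98 + (4 - 4)) = -91*(-98 + 0) = -91*(-98) = 8918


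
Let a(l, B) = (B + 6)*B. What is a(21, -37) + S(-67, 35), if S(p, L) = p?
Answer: 1080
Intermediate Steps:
a(l, B) = B*(6 + B) (a(l, B) = (6 + B)*B = B*(6 + B))
a(21, -37) + S(-67, 35) = -37*(6 - 37) - 67 = -37*(-31) - 67 = 1147 - 67 = 1080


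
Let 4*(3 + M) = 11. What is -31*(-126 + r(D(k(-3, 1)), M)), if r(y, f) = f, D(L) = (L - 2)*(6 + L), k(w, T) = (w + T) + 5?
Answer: 15655/4 ≈ 3913.8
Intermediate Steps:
M = -1/4 (M = -3 + (1/4)*11 = -3 + 11/4 = -1/4 ≈ -0.25000)
k(w, T) = 5 + T + w (k(w, T) = (T + w) + 5 = 5 + T + w)
D(L) = (-2 + L)*(6 + L)
-31*(-126 + r(D(k(-3, 1)), M)) = -31*(-126 - 1/4) = -31*(-505/4) = 15655/4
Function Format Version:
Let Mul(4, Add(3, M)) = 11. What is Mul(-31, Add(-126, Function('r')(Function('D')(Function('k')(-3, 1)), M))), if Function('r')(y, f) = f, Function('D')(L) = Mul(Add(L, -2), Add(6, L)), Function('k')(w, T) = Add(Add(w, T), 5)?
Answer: Rational(15655, 4) ≈ 3913.8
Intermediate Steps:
M = Rational(-1, 4) (M = Add(-3, Mul(Rational(1, 4), 11)) = Add(-3, Rational(11, 4)) = Rational(-1, 4) ≈ -0.25000)
Function('k')(w, T) = Add(5, T, w) (Function('k')(w, T) = Add(Add(T, w), 5) = Add(5, T, w))
Function('D')(L) = Mul(Add(-2, L), Add(6, L))
Mul(-31, Add(-126, Function('r')(Function('D')(Function('k')(-3, 1)), M))) = Mul(-31, Add(-126, Rational(-1, 4))) = Mul(-31, Rational(-505, 4)) = Rational(15655, 4)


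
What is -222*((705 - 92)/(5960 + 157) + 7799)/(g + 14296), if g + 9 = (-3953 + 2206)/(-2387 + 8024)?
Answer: -2487555326406/20526121601 ≈ -121.19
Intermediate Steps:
g = -52480/5637 (g = -9 + (-3953 + 2206)/(-2387 + 8024) = -9 - 1747/5637 = -52480/5637 ≈ -9.3099)
-222*((705 - 92)/(5960 + 157) + 7799)/(g + 14296) = -222*((705 - 92)/(5960 + 157) + 7799)/(-52480/5637 + 14296) = -222*(613/6117 + 7799)/80534072/5637 = -222*(613*(1/6117) + 7799)*5637/80534072 = -222*(613/6117 + 7799)*5637/80534072 = -3530325104*5637/(2039*80534072) = -222*11205204173/20526121601 = -2487555326406/20526121601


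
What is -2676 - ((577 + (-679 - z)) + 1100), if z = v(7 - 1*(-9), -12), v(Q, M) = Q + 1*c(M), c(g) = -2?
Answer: -3660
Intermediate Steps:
v(Q, M) = -2 + Q (v(Q, M) = Q + 1*(-2) = Q - 2 = -2 + Q)
z = 14 (z = -2 + (7 - 1*(-9)) = -2 + (7 + 9) = -2 + 16 = 14)
-2676 - ((577 + (-679 - z)) + 1100) = -2676 - ((577 + (-679 - 1*14)) + 1100) = -2676 - ((577 + (-679 - 14)) + 1100) = -2676 - ((577 - 693) + 1100) = -2676 - (-116 + 1100) = -2676 - 1*984 = -2676 - 984 = -3660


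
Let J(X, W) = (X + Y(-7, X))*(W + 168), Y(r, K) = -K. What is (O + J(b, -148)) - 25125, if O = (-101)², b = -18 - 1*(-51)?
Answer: -14924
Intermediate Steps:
b = 33 (b = -18 + 51 = 33)
J(X, W) = 0 (J(X, W) = (X - X)*(W + 168) = 0*(168 + W) = 0)
O = 10201
(O + J(b, -148)) - 25125 = (10201 + 0) - 25125 = 10201 - 25125 = -14924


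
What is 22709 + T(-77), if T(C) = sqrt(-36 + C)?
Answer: 22709 + I*sqrt(113) ≈ 22709.0 + 10.63*I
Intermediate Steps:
22709 + T(-77) = 22709 + sqrt(-36 - 77) = 22709 + sqrt(-113) = 22709 + I*sqrt(113)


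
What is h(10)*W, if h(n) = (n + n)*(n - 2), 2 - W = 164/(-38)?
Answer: 19200/19 ≈ 1010.5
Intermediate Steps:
W = 120/19 (W = 2 - 164/(-38) = 2 - 164*(-1)/38 = 2 - 1*(-82/19) = 2 + 82/19 = 120/19 ≈ 6.3158)
h(n) = 2*n*(-2 + n) (h(n) = (2*n)*(-2 + n) = 2*n*(-2 + n))
h(10)*W = (2*10*(-2 + 10))*(120/19) = (2*10*8)*(120/19) = 160*(120/19) = 19200/19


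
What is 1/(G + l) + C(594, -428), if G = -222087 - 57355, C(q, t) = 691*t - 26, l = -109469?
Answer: -115029762115/388911 ≈ -2.9577e+5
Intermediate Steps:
C(q, t) = -26 + 691*t
G = -279442
1/(G + l) + C(594, -428) = 1/(-279442 - 109469) + (-26 + 691*(-428)) = 1/(-388911) + (-26 - 295748) = -1/388911 - 295774 = -115029762115/388911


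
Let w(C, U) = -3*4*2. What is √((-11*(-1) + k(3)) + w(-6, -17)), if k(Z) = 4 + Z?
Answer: I*√6 ≈ 2.4495*I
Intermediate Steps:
w(C, U) = -24 (w(C, U) = -12*2 = -24)
√((-11*(-1) + k(3)) + w(-6, -17)) = √((-11*(-1) + (4 + 3)) - 24) = √((11 + 7) - 24) = √(18 - 24) = √(-6) = I*√6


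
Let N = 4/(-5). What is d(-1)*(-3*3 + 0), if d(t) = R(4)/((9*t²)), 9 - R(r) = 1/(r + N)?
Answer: -139/16 ≈ -8.6875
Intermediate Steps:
N = -⅘ (N = 4*(-⅕) = -⅘ ≈ -0.80000)
R(r) = 9 - 1/(-⅘ + r) (R(r) = 9 - 1/(r - ⅘) = 9 - 1/(-⅘ + r))
d(t) = 139/(144*t²) (d(t) = ((-41 + 45*4)/(-4 + 5*4))/((9*t²)) = ((-41 + 180)/(-4 + 20))*(1/(9*t²)) = (139/16)*(1/(9*t²)) = ((1/16)*139)*(1/(9*t²)) = 139*(1/(9*t²))/16 = 139/(144*t²))
d(-1)*(-3*3 + 0) = ((139/144)/(-1)²)*(-3*3 + 0) = ((139/144)*1)*(-9 + 0) = (139/144)*(-9) = -139/16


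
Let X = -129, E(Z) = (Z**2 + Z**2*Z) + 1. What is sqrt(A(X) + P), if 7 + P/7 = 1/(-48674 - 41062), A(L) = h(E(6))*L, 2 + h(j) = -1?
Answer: sqrt(680440292274)/44868 ≈ 18.385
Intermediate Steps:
E(Z) = 1 + Z**2 + Z**3 (E(Z) = (Z**2 + Z**3) + 1 = 1 + Z**2 + Z**3)
h(j) = -3 (h(j) = -2 - 1 = -3)
A(L) = -3*L
P = -4397071/89736 (P = -49 + 7/(-48674 - 41062) = -49 + 7/(-89736) = -49 + 7*(-1/89736) = -49 - 7/89736 = -4397071/89736 ≈ -49.000)
sqrt(A(X) + P) = sqrt(-3*(-129) - 4397071/89736) = sqrt(387 - 4397071/89736) = sqrt(30330761/89736) = sqrt(680440292274)/44868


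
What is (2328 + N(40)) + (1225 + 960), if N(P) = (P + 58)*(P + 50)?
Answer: 13333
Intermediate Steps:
N(P) = (50 + P)*(58 + P) (N(P) = (58 + P)*(50 + P) = (50 + P)*(58 + P))
(2328 + N(40)) + (1225 + 960) = (2328 + (2900 + 40**2 + 108*40)) + (1225 + 960) = (2328 + (2900 + 1600 + 4320)) + 2185 = (2328 + 8820) + 2185 = 11148 + 2185 = 13333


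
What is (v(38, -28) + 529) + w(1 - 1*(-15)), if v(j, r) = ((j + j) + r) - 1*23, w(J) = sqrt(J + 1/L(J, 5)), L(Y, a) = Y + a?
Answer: 554 + sqrt(7077)/21 ≈ 558.01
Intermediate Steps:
w(J) = sqrt(J + 1/(5 + J)) (w(J) = sqrt(J + 1/(J + 5)) = sqrt(J + 1/(5 + J)))
v(j, r) = -23 + r + 2*j (v(j, r) = (2*j + r) - 23 = (r + 2*j) - 23 = -23 + r + 2*j)
(v(38, -28) + 529) + w(1 - 1*(-15)) = ((-23 - 28 + 2*38) + 529) + sqrt((1 + (1 - 1*(-15))*(5 + (1 - 1*(-15))))/(5 + (1 - 1*(-15)))) = ((-23 - 28 + 76) + 529) + sqrt((1 + (1 + 15)*(5 + (1 + 15)))/(5 + (1 + 15))) = (25 + 529) + sqrt((1 + 16*(5 + 16))/(5 + 16)) = 554 + sqrt((1 + 16*21)/21) = 554 + sqrt((1 + 336)/21) = 554 + sqrt((1/21)*337) = 554 + sqrt(337/21) = 554 + sqrt(7077)/21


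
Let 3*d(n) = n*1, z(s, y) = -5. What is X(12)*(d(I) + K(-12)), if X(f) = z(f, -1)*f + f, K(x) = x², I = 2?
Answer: -6944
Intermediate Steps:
d(n) = n/3 (d(n) = (n*1)/3 = n/3)
X(f) = -4*f (X(f) = -5*f + f = -4*f)
X(12)*(d(I) + K(-12)) = (-4*12)*((⅓)*2 + (-12)²) = -48*(⅔ + 144) = -48*434/3 = -6944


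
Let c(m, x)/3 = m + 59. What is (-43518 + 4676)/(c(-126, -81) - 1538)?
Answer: 38842/1739 ≈ 22.336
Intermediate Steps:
c(m, x) = 177 + 3*m (c(m, x) = 3*(m + 59) = 3*(59 + m) = 177 + 3*m)
(-43518 + 4676)/(c(-126, -81) - 1538) = (-43518 + 4676)/((177 + 3*(-126)) - 1538) = -38842/((177 - 378) - 1538) = -38842/(-201 - 1538) = -38842/(-1739) = -38842*(-1/1739) = 38842/1739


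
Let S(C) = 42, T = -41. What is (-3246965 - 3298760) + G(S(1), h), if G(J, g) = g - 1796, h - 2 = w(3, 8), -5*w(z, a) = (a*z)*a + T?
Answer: -32737746/5 ≈ -6.5476e+6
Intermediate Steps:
w(z, a) = 41/5 - z*a²/5 (w(z, a) = -((a*z)*a - 41)/5 = -(z*a² - 41)/5 = -(-41 + z*a²)/5 = 41/5 - z*a²/5)
h = -141/5 (h = 2 + (41/5 - ⅕*3*8²) = 2 + (41/5 - ⅕*3*64) = 2 + (41/5 - 192/5) = 2 - 151/5 = -141/5 ≈ -28.200)
G(J, g) = -1796 + g
(-3246965 - 3298760) + G(S(1), h) = (-3246965 - 3298760) + (-1796 - 141/5) = -6545725 - 9121/5 = -32737746/5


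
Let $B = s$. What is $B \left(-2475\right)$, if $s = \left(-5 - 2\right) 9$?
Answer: $155925$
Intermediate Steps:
$s = -63$ ($s = \left(-7\right) 9 = -63$)
$B = -63$
$B \left(-2475\right) = \left(-63\right) \left(-2475\right) = 155925$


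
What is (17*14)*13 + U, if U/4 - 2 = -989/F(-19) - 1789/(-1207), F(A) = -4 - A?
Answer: 51494158/18105 ≈ 2844.2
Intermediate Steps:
U = -4522712/18105 (U = 8 + 4*(-989/(-4 - 1*(-19)) - 1789/(-1207)) = 8 + 4*(-989/(-4 + 19) - 1789*(-1/1207)) = 8 + 4*(-989/15 + 1789/1207) = 8 + 4*(-1166888/18105) = 8 - 4667552/18105 = -4522712/18105 ≈ -249.80)
(17*14)*13 + U = (17*14)*13 - 4522712/18105 = 238*13 - 4522712/18105 = 3094 - 4522712/18105 = 51494158/18105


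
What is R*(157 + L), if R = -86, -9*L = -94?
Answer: -129602/9 ≈ -14400.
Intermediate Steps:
L = 94/9 (L = -1/9*(-94) = 94/9 ≈ 10.444)
R*(157 + L) = -86*(157 + 94/9) = -86*1507/9 = -129602/9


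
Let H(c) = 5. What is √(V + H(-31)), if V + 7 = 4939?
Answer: √4937 ≈ 70.264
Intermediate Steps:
V = 4932 (V = -7 + 4939 = 4932)
√(V + H(-31)) = √(4932 + 5) = √4937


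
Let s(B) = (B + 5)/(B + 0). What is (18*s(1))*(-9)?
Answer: -972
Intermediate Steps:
s(B) = (5 + B)/B
(18*s(1))*(-9) = (18*((5 + 1)/1))*(-9) = (18*(1*6))*(-9) = (18*6)*(-9) = 108*(-9) = -972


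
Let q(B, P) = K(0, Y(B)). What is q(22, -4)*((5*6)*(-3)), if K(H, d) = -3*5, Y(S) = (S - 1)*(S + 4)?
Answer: 1350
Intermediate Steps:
Y(S) = (-1 + S)*(4 + S)
K(H, d) = -15
q(B, P) = -15
q(22, -4)*((5*6)*(-3)) = -15*5*6*(-3) = -450*(-3) = -15*(-90) = 1350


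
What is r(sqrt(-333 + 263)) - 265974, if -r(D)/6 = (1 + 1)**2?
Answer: -265998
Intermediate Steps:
r(D) = -24 (r(D) = -6*(1 + 1)**2 = -6*2**2 = -6*4 = -24)
r(sqrt(-333 + 263)) - 265974 = -24 - 265974 = -265998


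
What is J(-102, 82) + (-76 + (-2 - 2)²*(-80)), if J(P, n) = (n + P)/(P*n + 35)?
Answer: -11294104/8329 ≈ -1356.0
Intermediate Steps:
J(P, n) = (P + n)/(35 + P*n)
J(-102, 82) + (-76 + (-2 - 2)²*(-80)) = (-102 + 82)/(35 - 102*82) + (-76 + (-2 - 2)²*(-80)) = -20/(35 - 8364) + (-76 + (-4)²*(-80)) = -20/(-8329) + (-76 + 16*(-80)) = -1/8329*(-20) + (-76 - 1280) = 20/8329 - 1356 = -11294104/8329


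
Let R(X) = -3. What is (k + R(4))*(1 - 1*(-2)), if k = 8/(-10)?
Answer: -57/5 ≈ -11.400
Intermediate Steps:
k = -⅘ (k = 8*(-⅒) = -⅘ ≈ -0.80000)
(k + R(4))*(1 - 1*(-2)) = (-⅘ - 3)*(1 - 1*(-2)) = -19*(1 + 2)/5 = -19/5*3 = -57/5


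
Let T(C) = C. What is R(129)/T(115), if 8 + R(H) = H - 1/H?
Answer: 15608/14835 ≈ 1.0521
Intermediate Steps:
R(H) = -8 + H - 1/H (R(H) = -8 + (H - 1/H) = -8 + H - 1/H)
R(129)/T(115) = (-8 + 129 - 1/129)/115 = (-8 + 129 - 1*1/129)*(1/115) = (-8 + 129 - 1/129)*(1/115) = (15608/129)*(1/115) = 15608/14835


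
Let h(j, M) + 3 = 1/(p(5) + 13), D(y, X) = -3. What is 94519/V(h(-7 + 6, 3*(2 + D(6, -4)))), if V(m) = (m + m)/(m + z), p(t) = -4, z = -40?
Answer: 18242167/26 ≈ 7.0162e+5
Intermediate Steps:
h(j, M) = -26/9 (h(j, M) = -3 + 1/(-4 + 13) = -3 + 1/9 = -3 + ⅑ = -26/9)
V(m) = 2*m/(-40 + m) (V(m) = (m + m)/(m - 40) = (2*m)/(-40 + m) = 2*m/(-40 + m))
94519/V(h(-7 + 6, 3*(2 + D(6, -4)))) = 94519/((2*(-26/9)/(-40 - 26/9))) = 94519/((2*(-26/9)/(-386/9))) = 94519/((2*(-26/9)*(-9/386))) = 94519/(26/193) = 94519*(193/26) = 18242167/26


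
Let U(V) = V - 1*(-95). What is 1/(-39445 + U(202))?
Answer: -1/39148 ≈ -2.5544e-5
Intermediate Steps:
U(V) = 95 + V (U(V) = V + 95 = 95 + V)
1/(-39445 + U(202)) = 1/(-39445 + (95 + 202)) = 1/(-39445 + 297) = 1/(-39148) = -1/39148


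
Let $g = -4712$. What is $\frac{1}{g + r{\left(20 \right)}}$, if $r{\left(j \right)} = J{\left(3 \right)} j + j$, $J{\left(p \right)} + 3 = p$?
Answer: $- \frac{1}{4692} \approx -0.00021313$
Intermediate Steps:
$J{\left(p \right)} = -3 + p$
$r{\left(j \right)} = j$ ($r{\left(j \right)} = \left(-3 + 3\right) j + j = 0 j + j = 0 + j = j$)
$\frac{1}{g + r{\left(20 \right)}} = \frac{1}{-4712 + 20} = \frac{1}{-4692} = - \frac{1}{4692}$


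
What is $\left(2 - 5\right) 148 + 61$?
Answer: $-383$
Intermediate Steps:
$\left(2 - 5\right) 148 + 61 = \left(-3\right) 148 + 61 = -444 + 61 = -383$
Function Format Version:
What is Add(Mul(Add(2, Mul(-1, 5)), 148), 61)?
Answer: -383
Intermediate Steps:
Add(Mul(Add(2, Mul(-1, 5)), 148), 61) = Add(Mul(Add(2, -5), 148), 61) = Add(Mul(-3, 148), 61) = Add(-444, 61) = -383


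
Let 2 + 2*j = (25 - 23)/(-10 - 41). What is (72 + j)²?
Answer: 13104400/2601 ≈ 5038.2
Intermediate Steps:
j = -52/51 (j = -1 + ((25 - 23)/(-10 - 41))/2 = -1 + (2/(-51))/2 = -1 + (2*(-1/51))/2 = -1 + (½)*(-2/51) = -1 - 1/51 = -52/51 ≈ -1.0196)
(72 + j)² = (72 - 52/51)² = (3620/51)² = 13104400/2601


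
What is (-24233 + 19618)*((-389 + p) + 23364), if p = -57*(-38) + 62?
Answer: -116311845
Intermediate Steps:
p = 2228 (p = 2166 + 62 = 2228)
(-24233 + 19618)*((-389 + p) + 23364) = (-24233 + 19618)*((-389 + 2228) + 23364) = -4615*(1839 + 23364) = -4615*25203 = -116311845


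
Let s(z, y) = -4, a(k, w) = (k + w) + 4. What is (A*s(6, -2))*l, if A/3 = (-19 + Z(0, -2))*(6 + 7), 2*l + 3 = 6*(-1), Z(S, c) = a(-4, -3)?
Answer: -15444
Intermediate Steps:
a(k, w) = 4 + k + w
Z(S, c) = -3 (Z(S, c) = 4 - 4 - 3 = -3)
l = -9/2 (l = -3/2 + (6*(-1))/2 = -3/2 + (½)*(-6) = -3/2 - 3 = -9/2 ≈ -4.5000)
A = -858 (A = 3*((-19 - 3)*(6 + 7)) = 3*(-22*13) = 3*(-286) = -858)
(A*s(6, -2))*l = -858*(-4)*(-9/2) = 3432*(-9/2) = -15444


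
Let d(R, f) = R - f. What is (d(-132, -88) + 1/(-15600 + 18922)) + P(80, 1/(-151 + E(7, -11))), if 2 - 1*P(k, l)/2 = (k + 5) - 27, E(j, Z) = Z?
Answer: -518231/3322 ≈ -156.00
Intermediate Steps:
P(k, l) = 48 - 2*k (P(k, l) = 4 - 2*((k + 5) - 27) = 4 - 2*((5 + k) - 27) = 4 - 2*(-22 + k) = 4 + (44 - 2*k) = 48 - 2*k)
(d(-132, -88) + 1/(-15600 + 18922)) + P(80, 1/(-151 + E(7, -11))) = ((-132 - 1*(-88)) + 1/(-15600 + 18922)) + (48 - 2*80) = ((-132 + 88) + 1/3322) + (48 - 160) = (-44 + 1/3322) - 112 = -146167/3322 - 112 = -518231/3322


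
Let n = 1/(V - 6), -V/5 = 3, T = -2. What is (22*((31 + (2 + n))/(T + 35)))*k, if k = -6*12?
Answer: -11072/7 ≈ -1581.7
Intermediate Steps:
V = -15 (V = -5*3 = -15)
n = -1/21 (n = 1/(-15 - 6) = 1/(-21) = -1/21 ≈ -0.047619)
k = -72
(22*((31 + (2 + n))/(T + 35)))*k = (22*((31 + (2 - 1/21))/(-2 + 35)))*(-72) = (22*((31 + 41/21)/33))*(-72) = (22*((692/21)*(1/33)))*(-72) = (22*(692/693))*(-72) = (1384/63)*(-72) = -11072/7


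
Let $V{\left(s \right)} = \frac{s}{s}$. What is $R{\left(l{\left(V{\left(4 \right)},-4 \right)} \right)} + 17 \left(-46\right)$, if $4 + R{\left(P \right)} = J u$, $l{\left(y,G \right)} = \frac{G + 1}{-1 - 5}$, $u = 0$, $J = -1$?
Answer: $-786$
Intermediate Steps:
$V{\left(s \right)} = 1$
$l{\left(y,G \right)} = - \frac{1}{6} - \frac{G}{6}$ ($l{\left(y,G \right)} = \frac{1 + G}{-6} = \left(1 + G\right) \left(- \frac{1}{6}\right) = - \frac{1}{6} - \frac{G}{6}$)
$R{\left(P \right)} = -4$ ($R{\left(P \right)} = -4 - 0 = -4 + 0 = -4$)
$R{\left(l{\left(V{\left(4 \right)},-4 \right)} \right)} + 17 \left(-46\right) = -4 + 17 \left(-46\right) = -4 - 782 = -786$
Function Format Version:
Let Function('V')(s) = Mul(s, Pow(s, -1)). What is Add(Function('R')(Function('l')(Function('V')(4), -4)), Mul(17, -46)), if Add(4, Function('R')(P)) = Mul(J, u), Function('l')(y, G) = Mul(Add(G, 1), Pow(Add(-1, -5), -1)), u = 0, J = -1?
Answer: -786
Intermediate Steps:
Function('V')(s) = 1
Function('l')(y, G) = Add(Rational(-1, 6), Mul(Rational(-1, 6), G)) (Function('l')(y, G) = Mul(Add(1, G), Pow(-6, -1)) = Mul(Add(1, G), Rational(-1, 6)) = Add(Rational(-1, 6), Mul(Rational(-1, 6), G)))
Function('R')(P) = -4 (Function('R')(P) = Add(-4, Mul(-1, 0)) = Add(-4, 0) = -4)
Add(Function('R')(Function('l')(Function('V')(4), -4)), Mul(17, -46)) = Add(-4, Mul(17, -46)) = Add(-4, -782) = -786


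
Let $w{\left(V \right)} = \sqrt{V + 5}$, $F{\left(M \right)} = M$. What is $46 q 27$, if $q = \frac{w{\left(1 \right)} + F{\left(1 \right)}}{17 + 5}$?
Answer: $\frac{621}{11} + \frac{621 \sqrt{6}}{11} \approx 194.74$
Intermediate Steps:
$w{\left(V \right)} = \sqrt{5 + V}$
$q = \frac{1}{22} + \frac{\sqrt{6}}{22}$ ($q = \frac{\sqrt{5 + 1} + 1}{17 + 5} = \frac{\sqrt{6} + 1}{22} = \left(1 + \sqrt{6}\right) \frac{1}{22} = \frac{1}{22} + \frac{\sqrt{6}}{22} \approx 0.1568$)
$46 q 27 = 46 \left(\frac{1}{22} + \frac{\sqrt{6}}{22}\right) 27 = \left(\frac{23}{11} + \frac{23 \sqrt{6}}{11}\right) 27 = \frac{621}{11} + \frac{621 \sqrt{6}}{11}$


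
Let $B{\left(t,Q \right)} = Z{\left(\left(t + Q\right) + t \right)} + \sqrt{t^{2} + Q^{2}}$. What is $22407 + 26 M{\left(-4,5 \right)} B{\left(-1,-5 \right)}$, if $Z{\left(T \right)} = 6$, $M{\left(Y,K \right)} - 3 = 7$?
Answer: $23967 + 260 \sqrt{26} \approx 25293.0$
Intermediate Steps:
$M{\left(Y,K \right)} = 10$ ($M{\left(Y,K \right)} = 3 + 7 = 10$)
$B{\left(t,Q \right)} = 6 + \sqrt{Q^{2} + t^{2}}$ ($B{\left(t,Q \right)} = 6 + \sqrt{t^{2} + Q^{2}} = 6 + \sqrt{Q^{2} + t^{2}}$)
$22407 + 26 M{\left(-4,5 \right)} B{\left(-1,-5 \right)} = 22407 + 26 \cdot 10 \left(6 + \sqrt{\left(-5\right)^{2} + \left(-1\right)^{2}}\right) = 22407 + 260 \left(6 + \sqrt{25 + 1}\right) = 22407 + 260 \left(6 + \sqrt{26}\right) = 22407 + \left(1560 + 260 \sqrt{26}\right) = 23967 + 260 \sqrt{26}$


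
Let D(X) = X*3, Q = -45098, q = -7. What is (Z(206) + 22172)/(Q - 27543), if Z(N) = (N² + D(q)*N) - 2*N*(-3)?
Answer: -61518/72641 ≈ -0.84688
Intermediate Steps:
D(X) = 3*X
Z(N) = N² - 15*N (Z(N) = (N² + (3*(-7))*N) - 2*N*(-3) = (N² - 21*N) + 6*N = N² - 15*N)
(Z(206) + 22172)/(Q - 27543) = (206*(-15 + 206) + 22172)/(-45098 - 27543) = (206*191 + 22172)/(-72641) = (39346 + 22172)*(-1/72641) = 61518*(-1/72641) = -61518/72641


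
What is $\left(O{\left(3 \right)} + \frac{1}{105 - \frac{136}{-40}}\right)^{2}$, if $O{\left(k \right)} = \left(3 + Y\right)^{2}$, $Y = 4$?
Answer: $\frac{705592969}{293764} \approx 2401.9$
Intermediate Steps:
$O{\left(k \right)} = 49$ ($O{\left(k \right)} = \left(3 + 4\right)^{2} = 7^{2} = 49$)
$\left(O{\left(3 \right)} + \frac{1}{105 - \frac{136}{-40}}\right)^{2} = \left(49 + \frac{1}{105 - \frac{136}{-40}}\right)^{2} = \left(49 + \frac{1}{105 - - \frac{17}{5}}\right)^{2} = \left(49 + \frac{1}{105 + \frac{17}{5}}\right)^{2} = \left(49 + \frac{1}{\frac{542}{5}}\right)^{2} = \left(49 + \frac{5}{542}\right)^{2} = \left(\frac{26563}{542}\right)^{2} = \frac{705592969}{293764}$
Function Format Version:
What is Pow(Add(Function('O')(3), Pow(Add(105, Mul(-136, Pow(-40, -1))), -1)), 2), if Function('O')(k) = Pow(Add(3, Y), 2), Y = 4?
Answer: Rational(705592969, 293764) ≈ 2401.9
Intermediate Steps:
Function('O')(k) = 49 (Function('O')(k) = Pow(Add(3, 4), 2) = Pow(7, 2) = 49)
Pow(Add(Function('O')(3), Pow(Add(105, Mul(-136, Pow(-40, -1))), -1)), 2) = Pow(Add(49, Pow(Add(105, Mul(-136, Pow(-40, -1))), -1)), 2) = Pow(Add(49, Pow(Add(105, Mul(-136, Rational(-1, 40))), -1)), 2) = Pow(Add(49, Pow(Add(105, Rational(17, 5)), -1)), 2) = Pow(Add(49, Pow(Rational(542, 5), -1)), 2) = Pow(Add(49, Rational(5, 542)), 2) = Pow(Rational(26563, 542), 2) = Rational(705592969, 293764)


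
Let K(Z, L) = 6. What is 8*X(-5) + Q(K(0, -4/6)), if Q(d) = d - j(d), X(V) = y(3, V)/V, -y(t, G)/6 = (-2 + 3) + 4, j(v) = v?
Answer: 48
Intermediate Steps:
y(t, G) = -30 (y(t, G) = -6*((-2 + 3) + 4) = -6*(1 + 4) = -6*5 = -30)
X(V) = -30/V
Q(d) = 0 (Q(d) = d - d = 0)
8*X(-5) + Q(K(0, -4/6)) = 8*(-30/(-5)) + 0 = 8*(-30*(-1/5)) + 0 = 8*6 + 0 = 48 + 0 = 48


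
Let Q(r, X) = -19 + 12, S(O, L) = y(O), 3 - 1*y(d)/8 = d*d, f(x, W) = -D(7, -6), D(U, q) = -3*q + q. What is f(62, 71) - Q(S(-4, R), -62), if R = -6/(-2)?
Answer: -5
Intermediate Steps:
R = 3 (R = -6*(-½) = 3)
D(U, q) = -2*q
f(x, W) = -12 (f(x, W) = -(-2)*(-6) = -1*12 = -12)
y(d) = 24 - 8*d² (y(d) = 24 - 8*d*d = 24 - 8*d²)
S(O, L) = 24 - 8*O²
Q(r, X) = -7
f(62, 71) - Q(S(-4, R), -62) = -12 - 1*(-7) = -12 + 7 = -5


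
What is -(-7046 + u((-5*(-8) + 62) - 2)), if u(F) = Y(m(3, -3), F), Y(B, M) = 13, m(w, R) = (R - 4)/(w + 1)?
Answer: 7033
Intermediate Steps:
m(w, R) = (-4 + R)/(1 + w)
u(F) = 13
-(-7046 + u((-5*(-8) + 62) - 2)) = -(-7046 + 13) = -1*(-7033) = 7033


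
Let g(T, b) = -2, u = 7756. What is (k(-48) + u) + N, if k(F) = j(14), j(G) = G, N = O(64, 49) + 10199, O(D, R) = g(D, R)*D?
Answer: 17841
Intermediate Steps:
O(D, R) = -2*D
N = 10071 (N = -2*64 + 10199 = -128 + 10199 = 10071)
k(F) = 14
(k(-48) + u) + N = (14 + 7756) + 10071 = 7770 + 10071 = 17841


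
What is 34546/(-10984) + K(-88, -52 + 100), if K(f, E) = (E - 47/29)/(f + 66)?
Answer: -9203457/1751948 ≈ -5.2533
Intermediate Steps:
K(f, E) = (-47/29 + E)/(66 + f) (K(f, E) = (E - 47*1/29)/(66 + f) = (E - 47/29)/(66 + f) = (-47/29 + E)/(66 + f))
34546/(-10984) + K(-88, -52 + 100) = 34546/(-10984) + (-47/29 + (-52 + 100))/(66 - 88) = 34546*(-1/10984) + (-47/29 + 48)/(-22) = -17273/5492 - 1/22*1345/29 = -17273/5492 - 1345/638 = -9203457/1751948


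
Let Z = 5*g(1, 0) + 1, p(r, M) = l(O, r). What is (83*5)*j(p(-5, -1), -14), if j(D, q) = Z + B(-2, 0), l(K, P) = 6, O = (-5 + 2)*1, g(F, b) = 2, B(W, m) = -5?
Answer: 2490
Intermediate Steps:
O = -3 (O = -3*1 = -3)
p(r, M) = 6
Z = 11 (Z = 5*2 + 1 = 10 + 1 = 11)
j(D, q) = 6 (j(D, q) = 11 - 5 = 6)
(83*5)*j(p(-5, -1), -14) = (83*5)*6 = 415*6 = 2490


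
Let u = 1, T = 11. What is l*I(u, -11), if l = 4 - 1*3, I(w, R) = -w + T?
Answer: 10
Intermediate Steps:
I(w, R) = 11 - w (I(w, R) = -w + 11 = 11 - w)
l = 1 (l = 4 - 3 = 1)
l*I(u, -11) = 1*(11 - 1*1) = 1*(11 - 1) = 1*10 = 10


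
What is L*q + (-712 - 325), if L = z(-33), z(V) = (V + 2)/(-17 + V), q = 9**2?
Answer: -49339/50 ≈ -986.78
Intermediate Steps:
q = 81
z(V) = (2 + V)/(-17 + V)
L = 31/50 (L = (2 - 33)/(-17 - 33) = -31/(-50) = -1/50*(-31) = 31/50 ≈ 0.62000)
L*q + (-712 - 325) = (31/50)*81 + (-712 - 325) = 2511/50 - 1037 = -49339/50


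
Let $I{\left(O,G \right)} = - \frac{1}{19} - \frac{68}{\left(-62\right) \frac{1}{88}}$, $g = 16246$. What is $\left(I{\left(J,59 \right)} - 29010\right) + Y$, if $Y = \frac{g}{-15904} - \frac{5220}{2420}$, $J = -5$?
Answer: $- \frac{16388001371111}{566731088} \approx -28917.0$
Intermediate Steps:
$I{\left(O,G \right)} = \frac{56817}{589}$ ($I{\left(O,G \right)} = \left(-1\right) \frac{1}{19} - \frac{68}{\left(-62\right) \frac{1}{88}} = - \frac{1}{19} - \frac{68}{- \frac{31}{44}} = - \frac{1}{19} - - \frac{2992}{31} = - \frac{1}{19} + \frac{2992}{31} = \frac{56817}{589}$)
$Y = - \frac{3058355}{962192}$ ($Y = \frac{16246}{-15904} - \frac{5220}{2420} = 16246 \left(- \frac{1}{15904}\right) - \frac{261}{121} = - \frac{8123}{7952} - \frac{261}{121} = - \frac{3058355}{962192} \approx -3.1785$)
$\left(I{\left(J,59 \right)} - 29010\right) + Y = \left(\frac{56817}{589} - 29010\right) - \frac{3058355}{962192} = - \frac{17030073}{589} - \frac{3058355}{962192} = - \frac{16388001371111}{566731088}$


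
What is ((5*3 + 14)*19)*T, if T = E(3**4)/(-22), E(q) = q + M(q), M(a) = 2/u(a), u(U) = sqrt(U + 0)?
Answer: -402781/198 ≈ -2034.2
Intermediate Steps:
u(U) = sqrt(U)
M(a) = 2/sqrt(a) (M(a) = 2/(sqrt(a)) = 2/sqrt(a))
E(q) = q + 2/sqrt(q)
T = -731/198 (T = (3**4 + 2/sqrt(3**4))/(-22) = (81 + 2/sqrt(81))*(-1/22) = (81 + 2*(1/9))*(-1/22) = (81 + 2/9)*(-1/22) = (731/9)*(-1/22) = -731/198 ≈ -3.6919)
((5*3 + 14)*19)*T = ((5*3 + 14)*19)*(-731/198) = ((15 + 14)*19)*(-731/198) = (29*19)*(-731/198) = 551*(-731/198) = -402781/198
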